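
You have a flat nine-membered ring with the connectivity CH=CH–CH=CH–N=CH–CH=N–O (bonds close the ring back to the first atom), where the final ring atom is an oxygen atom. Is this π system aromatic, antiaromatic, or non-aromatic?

Every ring atom contributes a p orbital perpendicular to the ring (the double-bond atoms are sp², each contributing one p electron; the doubly-bonded nitrogens are pyridine-type — their lone pairs lie in the ring plane, leaving one electron in the p orbital; the oxygen donates one lone pair from its p orbital), so the π system is cyclic and fully conjugated.
Adding the contributions, 4 × 2 = 8 from the double-bond units + 2 from the O atom = 10.
With 10 π electrons (n = 2), the Hückel 4n+2 condition holds.

Aromatic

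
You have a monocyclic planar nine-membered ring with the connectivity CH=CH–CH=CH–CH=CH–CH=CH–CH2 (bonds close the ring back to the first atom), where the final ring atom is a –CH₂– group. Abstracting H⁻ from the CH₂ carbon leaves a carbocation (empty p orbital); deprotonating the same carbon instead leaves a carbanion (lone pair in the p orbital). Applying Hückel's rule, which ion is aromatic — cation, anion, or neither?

The anion

Once that carbon is sp², every ring atom has a p orbital and both ions are fully conjugated.
Cation: 4 × 2 + 0 = 8 π electrons → 4(2), antiaromatic.
Anion: 4 × 2 + 2 = 10 π electrons → 4(2)+2, aromatic.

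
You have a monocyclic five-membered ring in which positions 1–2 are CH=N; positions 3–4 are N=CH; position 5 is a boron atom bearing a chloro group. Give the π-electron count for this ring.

Check conjugation: the double-bond atoms are sp², each contributing one p electron; each sp² =N– keeps its lone pair in-plane and puts one electron into the π system; the boron has an empty p orbital — every position has a p orbital, so the cyclic π system is continuous.
π-electron count: 2 × 2 = 4 from the double-bond units + 0 from the B(chloro) atom = 4.

4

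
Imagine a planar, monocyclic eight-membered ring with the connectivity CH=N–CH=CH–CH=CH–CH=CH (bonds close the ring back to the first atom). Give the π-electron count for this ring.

8

Check conjugation: every atom in a ring double bond is sp² and brings one electron to the p orbital; each =N– nitrogen is pyridine-type (lone pair in the sp² plane, one electron in the p orbital) — every position has a p orbital, so the cyclic π system is continuous.
Tallying contributions gives 4 × 2 = 8 from the 4 double-bond units.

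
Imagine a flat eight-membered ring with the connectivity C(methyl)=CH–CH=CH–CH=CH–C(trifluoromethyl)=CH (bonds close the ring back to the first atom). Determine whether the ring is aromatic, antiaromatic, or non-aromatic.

Antiaromatic

The p orbitals form a continuous loop: every atom in a ring double bond is sp² and brings one electron to the p orbital. The ring is fully conjugated.
Adding the contributions, 4 × 2 = 8 from the 4 double-bond units.
A 4n π count (8, n = 2) in a planar conjugated ring means antiaromatic.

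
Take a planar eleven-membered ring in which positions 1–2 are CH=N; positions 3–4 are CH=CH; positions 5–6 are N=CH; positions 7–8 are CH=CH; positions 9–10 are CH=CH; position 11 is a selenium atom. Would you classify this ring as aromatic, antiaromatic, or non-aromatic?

Check conjugation: each doubly-bonded ring atom is sp² with one p-orbital electron; each =N– nitrogen is pyridine-type (lone pair in the sp² plane, one electron in the p orbital); the selenium donates one lone pair from its p orbital — every position has a p orbital, so the cyclic π system is continuous.
Counting π electrons: 5 × 2 = 10 from the double-bond units + 2 from the Se atom = 12.
12 = 4(3); a planar, fully conjugated 4n system is antiaromatic.

Antiaromatic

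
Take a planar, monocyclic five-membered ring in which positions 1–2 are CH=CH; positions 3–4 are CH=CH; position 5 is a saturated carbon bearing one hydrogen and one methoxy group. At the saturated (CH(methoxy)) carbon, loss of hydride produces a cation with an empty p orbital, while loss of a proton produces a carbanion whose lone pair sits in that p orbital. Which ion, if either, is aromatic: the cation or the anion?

The anion

Both ions have a continuous loop of p orbitals — each ring atom is sp².
Cation: 2 × 2 + 0 = 4 π electrons → 4(1), antiaromatic.
Anion: 2 × 2 + 2 = 6 π electrons → 4(1)+2, aromatic.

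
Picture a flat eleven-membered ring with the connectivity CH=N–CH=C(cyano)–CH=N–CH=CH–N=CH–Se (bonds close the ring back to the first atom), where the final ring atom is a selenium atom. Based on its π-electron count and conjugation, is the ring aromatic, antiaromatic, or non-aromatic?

Check conjugation: the double-bond atoms are sp², each contributing one p electron; each sp² =N– keeps its lone pair in-plane and puts one electron into the π system; the selenium donates one lone pair from its p orbital — every position has a p orbital, so the cyclic π system is continuous.
Adding the contributions, 5 × 2 = 10 from the double-bond units + 2 from the Se atom = 12.
12 = 4(3); a planar, fully conjugated 4n system is antiaromatic.

Antiaromatic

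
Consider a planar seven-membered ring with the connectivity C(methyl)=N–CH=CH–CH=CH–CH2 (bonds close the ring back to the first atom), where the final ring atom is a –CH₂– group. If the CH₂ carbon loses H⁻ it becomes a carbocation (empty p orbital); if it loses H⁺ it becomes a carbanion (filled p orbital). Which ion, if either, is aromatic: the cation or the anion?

Both ions have a continuous loop of p orbitals — each ring atom is sp².
Cation: 3 × 2 + 0 = 6 π electrons → 4(1)+2, aromatic.
Anion: 3 × 2 + 2 = 8 π electrons → 4(2), antiaromatic.

The cation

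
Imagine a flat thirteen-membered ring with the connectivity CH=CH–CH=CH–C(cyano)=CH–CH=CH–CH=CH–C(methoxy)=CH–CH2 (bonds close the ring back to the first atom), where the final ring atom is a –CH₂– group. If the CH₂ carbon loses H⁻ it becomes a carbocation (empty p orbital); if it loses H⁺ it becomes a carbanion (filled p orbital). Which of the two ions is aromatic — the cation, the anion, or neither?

The anion

Once that carbon is sp², every ring atom has a p orbital and both ions are fully conjugated.
Cation: 6 × 2 + 0 = 12 π electrons → 4(3), antiaromatic.
Anion: 6 × 2 + 2 = 14 π electrons → 4(3)+2, aromatic.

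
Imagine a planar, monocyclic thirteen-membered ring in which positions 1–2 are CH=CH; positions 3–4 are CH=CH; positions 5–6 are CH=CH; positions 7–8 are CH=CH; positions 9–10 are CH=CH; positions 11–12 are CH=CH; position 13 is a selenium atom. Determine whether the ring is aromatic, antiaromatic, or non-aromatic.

Aromatic

Every ring atom contributes a p orbital perpendicular to the ring (every atom in a ring double bond is sp² and brings one electron to the p orbital; the selenium donates one lone pair from its p orbital), so the π system is cyclic and fully conjugated.
Adding the contributions, 6 × 2 = 12 from the double-bond units + 2 from the Se atom = 14.
14 = 4(3) + 2, which satisfies Hückel's 4n+2 rule.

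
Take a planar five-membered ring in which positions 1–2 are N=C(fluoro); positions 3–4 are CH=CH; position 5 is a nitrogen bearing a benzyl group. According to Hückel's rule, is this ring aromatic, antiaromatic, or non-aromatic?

Aromatic

The p orbitals form a continuous loop: each doubly-bonded ring atom is sp² with one p-orbital electron; each sp² =N– keeps its lone pair in-plane and puts one electron into the π system; the pyrrole-type nitrogen donates its lone pair from the p orbital. The ring is fully conjugated.
Adding the contributions, 2 × 2 = 4 from the double-bond units + 2 from the N(benzyl) atom = 6.
6 = 4(1) + 2, which satisfies Hückel's 4n+2 rule.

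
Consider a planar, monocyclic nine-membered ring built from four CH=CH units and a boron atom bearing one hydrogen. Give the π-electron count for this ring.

8

Every ring atom contributes a p orbital perpendicular to the ring (each doubly-bonded ring atom is sp² with one p-orbital electron; the boron has an empty p orbital), so the π system is cyclic and fully conjugated.
Counting π electrons: 4 × 2 = 8 from the double-bond units + 0 from the BH atom = 8.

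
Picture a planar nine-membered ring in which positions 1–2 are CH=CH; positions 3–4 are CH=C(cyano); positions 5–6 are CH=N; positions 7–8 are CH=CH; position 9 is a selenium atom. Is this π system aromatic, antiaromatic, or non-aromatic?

Aromatic

Every ring atom contributes a p orbital perpendicular to the ring (each doubly-bonded ring atom is sp² with one p-orbital electron; each =N– nitrogen is pyridine-type (lone pair in the sp² plane, one electron in the p orbital); the selenium donates one lone pair from its p orbital), so the π system is cyclic and fully conjugated.
π-electron count: 4 × 2 = 8 from the double-bond units + 2 from the Se atom = 10.
Since 10 = 4·2 + 2, the ring meets the 4n+2 criterion.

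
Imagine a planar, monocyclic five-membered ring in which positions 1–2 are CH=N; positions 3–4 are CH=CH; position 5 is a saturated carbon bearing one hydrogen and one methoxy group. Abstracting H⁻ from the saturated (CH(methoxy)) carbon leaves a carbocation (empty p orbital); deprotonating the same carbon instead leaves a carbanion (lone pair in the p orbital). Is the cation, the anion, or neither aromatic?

The anion

Both ions have a continuous loop of p orbitals — each ring atom is sp².
Cation: 2 × 2 + 0 = 4 π electrons → 4(1), antiaromatic.
Anion: 2 × 2 + 2 = 6 π electrons → 4(1)+2, aromatic.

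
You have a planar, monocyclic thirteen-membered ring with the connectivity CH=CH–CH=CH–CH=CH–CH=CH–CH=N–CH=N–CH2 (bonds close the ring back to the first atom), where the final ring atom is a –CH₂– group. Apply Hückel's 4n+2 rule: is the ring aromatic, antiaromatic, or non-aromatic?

At the CH2 position, the tetrahedral CH₂ carbon is sp³ and has no p orbital in the ring π system; the ring's p-orbital overlap is broken there.
Broken conjugation rules out both aromaticity and antiaromaticity.

Non-aromatic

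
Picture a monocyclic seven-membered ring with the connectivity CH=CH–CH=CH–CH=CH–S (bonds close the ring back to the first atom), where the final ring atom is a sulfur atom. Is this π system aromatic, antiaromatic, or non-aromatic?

All ring atoms are sp² and supply a p orbital to the ring (the double-bond atoms are sp², each contributing one p electron; the sulfur donates one lone pair from its p orbital); the conjugation is uninterrupted.
π-electron count: 3 × 2 = 6 from the double-bond units + 2 from the S atom = 8.
8 is a 4n count (n = 2), so the planar conjugated ring is antiaromatic.

Antiaromatic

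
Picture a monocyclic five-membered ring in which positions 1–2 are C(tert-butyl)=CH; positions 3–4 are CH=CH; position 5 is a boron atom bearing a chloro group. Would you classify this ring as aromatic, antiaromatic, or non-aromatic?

All ring atoms are sp² and supply a p orbital to the ring (the double-bond atoms are sp², each contributing one p electron; the boron has an empty p orbital); the conjugation is uninterrupted.
π-electron count: 2 × 2 = 4 from the double-bond units + 0 from the B(chloro) atom = 4.
A 4n π count (4, n = 1) in a planar conjugated ring means antiaromatic.

Antiaromatic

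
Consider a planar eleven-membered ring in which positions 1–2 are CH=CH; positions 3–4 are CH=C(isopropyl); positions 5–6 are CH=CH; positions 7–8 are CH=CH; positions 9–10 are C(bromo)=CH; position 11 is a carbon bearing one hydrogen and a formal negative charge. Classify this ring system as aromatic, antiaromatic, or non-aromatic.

Antiaromatic

Check conjugation: each doubly-bonded ring atom is sp² with one p-orbital electron; the carbanion's lone pair occupies the p orbital — every position has a p orbital, so the cyclic π system is continuous.
Counting π electrons: 5 × 2 = 10 from the double-bond units + 2 from the CH(-) atom = 12.
12 is a 4n count (n = 3), so the planar conjugated ring is antiaromatic.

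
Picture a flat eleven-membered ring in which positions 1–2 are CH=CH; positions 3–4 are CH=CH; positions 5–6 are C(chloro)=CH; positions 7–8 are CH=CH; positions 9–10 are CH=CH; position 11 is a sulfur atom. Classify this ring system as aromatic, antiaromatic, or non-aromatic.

Antiaromatic

All ring atoms are sp² and supply a p orbital to the ring (every atom in a ring double bond is sp² and brings one electron to the p orbital; the sulfur donates one lone pair from its p orbital); the conjugation is uninterrupted.
π-electron count: 5 × 2 = 10 from the double-bond units + 2 from the S atom = 12.
12 = 4(3); a planar, fully conjugated 4n system is antiaromatic.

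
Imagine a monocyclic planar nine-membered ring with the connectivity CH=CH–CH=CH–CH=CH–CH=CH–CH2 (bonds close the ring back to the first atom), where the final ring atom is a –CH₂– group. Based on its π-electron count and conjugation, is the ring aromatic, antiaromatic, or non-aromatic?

Non-aromatic

The CH2 position has four σ bonds — the tetrahedral CH₂ carbon is sp³ and has no p orbital in the ring π system — so the cyclic conjugation is interrupted.
Hückel's rule only applies to fully conjugated rings, so this one is simply non-aromatic.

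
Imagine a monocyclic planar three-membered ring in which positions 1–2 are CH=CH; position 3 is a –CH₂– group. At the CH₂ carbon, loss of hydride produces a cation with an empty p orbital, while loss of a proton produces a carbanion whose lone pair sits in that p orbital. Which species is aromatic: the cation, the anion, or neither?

The cation

Both ions have a continuous loop of p orbitals — each ring atom is sp².
Cation: 1 × 2 + 0 = 2 π electrons → 4(0)+2, aromatic.
Anion: 1 × 2 + 2 = 4 π electrons → 4(1), antiaromatic.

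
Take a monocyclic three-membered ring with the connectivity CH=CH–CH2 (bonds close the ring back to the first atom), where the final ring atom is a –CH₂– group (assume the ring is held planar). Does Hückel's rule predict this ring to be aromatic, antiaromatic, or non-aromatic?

Because the tetrahedral CH₂ carbon is sp³ and has no p orbital in the ring π system at the CH2 position, the π system cannot extend all the way around the ring.
A ring that is not fully conjugated cannot be aromatic or antiaromatic regardless of its π-electron count.

Non-aromatic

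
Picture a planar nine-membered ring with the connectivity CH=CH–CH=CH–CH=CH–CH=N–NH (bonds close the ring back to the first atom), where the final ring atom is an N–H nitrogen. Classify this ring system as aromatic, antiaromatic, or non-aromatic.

Every ring atom contributes a p orbital perpendicular to the ring (the double-bond atoms are sp², each contributing one p electron; the doubly-bonded nitrogens are pyridine-type — their lone pairs lie in the ring plane, leaving one electron in the p orbital; the pyrrole-type nitrogen donates its lone pair from the p orbital), so the π system is cyclic and fully conjugated.
Adding the contributions, 4 × 2 = 8 from the double-bond units + 2 from the NH atom = 10.
With 10 π electrons (n = 2), the Hückel 4n+2 condition holds.

Aromatic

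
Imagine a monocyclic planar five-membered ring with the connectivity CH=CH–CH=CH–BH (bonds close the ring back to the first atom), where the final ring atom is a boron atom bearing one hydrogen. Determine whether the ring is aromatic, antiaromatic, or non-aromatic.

Check conjugation: every atom in a ring double bond is sp² and brings one electron to the p orbital; the boron has an empty p orbital — every position has a p orbital, so the cyclic π system is continuous.
Tallying contributions gives 2 × 2 = 4 from the double-bond units + 0 from the BH atom = 4.
With 4 = 4·1 π electrons, Hückel's rule classifies the planar ring as antiaromatic.

Antiaromatic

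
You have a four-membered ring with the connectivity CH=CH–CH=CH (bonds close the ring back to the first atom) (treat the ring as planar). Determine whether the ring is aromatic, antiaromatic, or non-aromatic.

All ring atoms are sp² and supply a p orbital to the ring (every atom in a ring double bond is sp² and brings one electron to the p orbital); the conjugation is uninterrupted.
Tallying contributions gives 2 × 2 = 4 from the 2 double-bond units.
With 4 = 4·1 π electrons, Hückel's rule classifies the planar ring as antiaromatic.

Antiaromatic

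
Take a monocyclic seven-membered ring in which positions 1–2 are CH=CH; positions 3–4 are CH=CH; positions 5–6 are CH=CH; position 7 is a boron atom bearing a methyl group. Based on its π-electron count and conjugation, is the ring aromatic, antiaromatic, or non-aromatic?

Every ring atom contributes a p orbital perpendicular to the ring (the double-bond atoms are sp², each contributing one p electron; the boron has an empty p orbital), so the π system is cyclic and fully conjugated.
Adding the contributions, 3 × 2 = 6 from the double-bond units + 0 from the B(methyl) atom = 6.
That gives a 4n+2 count (6, n = 1).

Aromatic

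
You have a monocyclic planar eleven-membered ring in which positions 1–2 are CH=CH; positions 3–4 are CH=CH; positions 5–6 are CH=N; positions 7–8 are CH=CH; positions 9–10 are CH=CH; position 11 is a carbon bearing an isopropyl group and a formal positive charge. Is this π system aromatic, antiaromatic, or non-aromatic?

Aromatic

All ring atoms are sp² and supply a p orbital to the ring (every atom in a ring double bond is sp² and brings one electron to the p orbital; each =N– nitrogen is pyridine-type (lone pair in the sp² plane, one electron in the p orbital); the carbocation has an empty p orbital); the conjugation is uninterrupted.
π-electron count: 5 × 2 = 10 from the double-bond units + 0 from the C(isopropyl)(+) atom = 10.
That gives a 4n+2 count (10, n = 2).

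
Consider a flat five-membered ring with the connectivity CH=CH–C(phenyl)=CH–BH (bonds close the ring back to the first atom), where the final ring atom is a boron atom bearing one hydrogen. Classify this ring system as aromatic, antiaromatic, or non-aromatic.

Every ring atom contributes a p orbital perpendicular to the ring (every atom in a ring double bond is sp² and brings one electron to the p orbital; the boron has an empty p orbital), so the π system is cyclic and fully conjugated.
Adding the contributions, 2 × 2 = 4 from the double-bond units + 0 from the BH atom = 4.
With 4 = 4·1 π electrons, Hückel's rule classifies the planar ring as antiaromatic.

Antiaromatic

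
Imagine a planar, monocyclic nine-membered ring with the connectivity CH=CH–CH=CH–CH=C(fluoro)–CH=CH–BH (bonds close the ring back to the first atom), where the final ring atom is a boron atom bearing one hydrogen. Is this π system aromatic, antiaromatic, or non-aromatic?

Antiaromatic

All ring atoms are sp² and supply a p orbital to the ring (the double-bond atoms are sp², each contributing one p electron; the boron has an empty p orbital); the conjugation is uninterrupted.
Adding the contributions, 4 × 2 = 8 from the double-bond units + 0 from the BH atom = 8.
8 = 4(2); a planar, fully conjugated 4n system is antiaromatic.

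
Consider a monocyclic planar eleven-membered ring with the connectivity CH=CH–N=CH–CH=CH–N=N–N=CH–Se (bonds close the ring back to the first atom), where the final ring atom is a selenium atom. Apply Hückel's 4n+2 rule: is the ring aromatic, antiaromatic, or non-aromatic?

All ring atoms are sp² and supply a p orbital to the ring (each doubly-bonded ring atom is sp² with one p-orbital electron; the doubly-bonded nitrogens are pyridine-type — their lone pairs lie in the ring plane, leaving one electron in the p orbital; the selenium donates one lone pair from its p orbital); the conjugation is uninterrupted.
π-electron count: 5 × 2 = 10 from the double-bond units + 2 from the Se atom = 12.
A 4n π count (12, n = 3) in a planar conjugated ring means antiaromatic.

Antiaromatic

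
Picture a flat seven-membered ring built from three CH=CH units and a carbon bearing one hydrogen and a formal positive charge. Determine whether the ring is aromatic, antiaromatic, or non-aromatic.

Aromatic

Check conjugation: the double-bond atoms are sp², each contributing one p electron; the carbocation has an empty p orbital — every position has a p orbital, so the cyclic π system is continuous.
Counting π electrons: 3 × 2 = 6 from the double-bond units + 0 from the CH(+) atom = 6.
With 6 π electrons (n = 1), the Hückel 4n+2 condition holds.
This is the tropylium cation.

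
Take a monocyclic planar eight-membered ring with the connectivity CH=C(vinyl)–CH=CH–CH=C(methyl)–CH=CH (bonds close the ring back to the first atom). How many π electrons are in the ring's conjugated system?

8

Check conjugation: every atom in a ring double bond is sp² and brings one electron to the p orbital — every position has a p orbital, so the cyclic π system is continuous.
Tallying contributions gives 4 × 2 = 8 from the 4 double-bond units.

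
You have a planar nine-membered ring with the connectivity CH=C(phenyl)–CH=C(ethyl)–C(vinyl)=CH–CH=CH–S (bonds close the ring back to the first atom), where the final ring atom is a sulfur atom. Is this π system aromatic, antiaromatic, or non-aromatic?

Aromatic

Check conjugation: every atom in a ring double bond is sp² and brings one electron to the p orbital; the sulfur donates one lone pair from its p orbital — every position has a p orbital, so the cyclic π system is continuous.
Tallying contributions gives 4 × 2 = 8 from the double-bond units + 2 from the S atom = 10.
That gives a 4n+2 count (10, n = 2).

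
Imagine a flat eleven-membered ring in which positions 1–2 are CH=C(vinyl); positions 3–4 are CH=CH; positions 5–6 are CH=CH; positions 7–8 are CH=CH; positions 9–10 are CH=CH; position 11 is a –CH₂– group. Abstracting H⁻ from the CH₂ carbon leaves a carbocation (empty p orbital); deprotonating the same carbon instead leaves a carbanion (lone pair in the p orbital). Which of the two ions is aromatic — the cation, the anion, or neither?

In either ion the ring is fully conjugated: every atom, including the new sp² carbon, supplies a p orbital.
Cation: 5 × 2 + 0 = 10 π electrons → 4(2)+2, aromatic.
Anion: 5 × 2 + 2 = 12 π electrons → 4(3), antiaromatic.

The cation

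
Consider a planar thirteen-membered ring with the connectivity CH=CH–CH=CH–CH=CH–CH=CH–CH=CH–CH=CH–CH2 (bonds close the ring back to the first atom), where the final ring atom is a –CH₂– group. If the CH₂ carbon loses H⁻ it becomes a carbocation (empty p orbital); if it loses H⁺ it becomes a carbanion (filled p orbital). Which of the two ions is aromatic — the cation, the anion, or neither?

In both ions every ring atom is sp² and contributes a p orbital, so both rings are fully conjugated.
Cation: 6 × 2 + 0 = 12 π electrons → 4(3), antiaromatic.
Anion: 6 × 2 + 2 = 14 π electrons → 4(3)+2, aromatic.

The anion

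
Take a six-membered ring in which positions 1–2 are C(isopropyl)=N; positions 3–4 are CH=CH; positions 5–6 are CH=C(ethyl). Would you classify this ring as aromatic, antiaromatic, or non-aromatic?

Every ring atom contributes a p orbital perpendicular to the ring (every atom in a ring double bond is sp² and brings one electron to the p orbital; each =N– nitrogen is pyridine-type (lone pair in the sp² plane, one electron in the p orbital)), so the π system is cyclic and fully conjugated.
Counting π electrons: 3 × 2 = 6 from the 3 double-bond units.
That gives a 4n+2 count (6, n = 1).

Aromatic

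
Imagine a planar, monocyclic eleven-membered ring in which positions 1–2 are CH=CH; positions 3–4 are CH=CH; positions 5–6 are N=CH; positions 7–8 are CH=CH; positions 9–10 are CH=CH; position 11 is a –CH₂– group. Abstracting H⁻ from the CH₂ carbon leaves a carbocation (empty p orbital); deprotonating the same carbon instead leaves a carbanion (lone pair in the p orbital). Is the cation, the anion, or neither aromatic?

In either ion the ring is fully conjugated: every atom, including the new sp² carbon, supplies a p orbital.
Cation: 5 × 2 + 0 = 10 π electrons → 4(2)+2, aromatic.
Anion: 5 × 2 + 2 = 12 π electrons → 4(3), antiaromatic.

The cation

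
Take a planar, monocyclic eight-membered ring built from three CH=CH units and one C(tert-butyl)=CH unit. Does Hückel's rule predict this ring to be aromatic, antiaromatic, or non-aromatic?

All ring atoms are sp² and supply a p orbital to the ring (the double-bond atoms are sp², each contributing one p electron); the conjugation is uninterrupted.
Counting π electrons: 4 × 2 = 8 from the 4 double-bond units.
8 is a 4n count (n = 2), so the planar conjugated ring is antiaromatic.

Antiaromatic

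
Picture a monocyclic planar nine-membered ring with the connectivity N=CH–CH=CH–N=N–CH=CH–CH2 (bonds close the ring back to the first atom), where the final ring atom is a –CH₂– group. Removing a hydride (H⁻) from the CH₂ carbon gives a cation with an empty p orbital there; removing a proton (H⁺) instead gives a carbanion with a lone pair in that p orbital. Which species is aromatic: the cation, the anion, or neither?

Both ions have a continuous loop of p orbitals — each ring atom is sp².
Cation: 4 × 2 + 0 = 8 π electrons → 4(2), antiaromatic.
Anion: 4 × 2 + 2 = 10 π electrons → 4(2)+2, aromatic.

The anion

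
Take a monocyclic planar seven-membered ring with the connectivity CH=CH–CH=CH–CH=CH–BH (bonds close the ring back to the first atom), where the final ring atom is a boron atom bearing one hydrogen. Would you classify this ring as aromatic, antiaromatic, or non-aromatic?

Every ring atom contributes a p orbital perpendicular to the ring (the double-bond atoms are sp², each contributing one p electron; the boron has an empty p orbital), so the π system is cyclic and fully conjugated.
π-electron count: 3 × 2 = 6 from the double-bond units + 0 from the BH atom = 6.
6 = 4(1) + 2, which satisfies Hückel's 4n+2 rule.

Aromatic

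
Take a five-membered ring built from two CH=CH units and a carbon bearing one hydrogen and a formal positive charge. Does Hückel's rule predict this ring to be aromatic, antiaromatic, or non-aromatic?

Antiaromatic

Check conjugation: the double-bond atoms are sp², each contributing one p electron; the carbocation has an empty p orbital — every position has a p orbital, so the cyclic π system is continuous.
π-electron count: 2 × 2 = 4 from the double-bond units + 0 from the CH(+) atom = 4.
With 4 = 4·1 π electrons, Hückel's rule classifies the planar ring as antiaromatic.
(This ring is the cyclopentadienyl cation.)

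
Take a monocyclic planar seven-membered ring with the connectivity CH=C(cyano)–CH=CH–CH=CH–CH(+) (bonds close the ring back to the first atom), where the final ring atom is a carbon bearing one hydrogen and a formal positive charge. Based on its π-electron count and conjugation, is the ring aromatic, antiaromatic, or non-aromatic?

Aromatic

All ring atoms are sp² and supply a p orbital to the ring (each doubly-bonded ring atom is sp² with one p-orbital electron; the carbocation has an empty p orbital); the conjugation is uninterrupted.
Tallying contributions gives 3 × 2 = 6 from the double-bond units + 0 from the CH(+) atom = 6.
That gives a 4n+2 count (6, n = 1).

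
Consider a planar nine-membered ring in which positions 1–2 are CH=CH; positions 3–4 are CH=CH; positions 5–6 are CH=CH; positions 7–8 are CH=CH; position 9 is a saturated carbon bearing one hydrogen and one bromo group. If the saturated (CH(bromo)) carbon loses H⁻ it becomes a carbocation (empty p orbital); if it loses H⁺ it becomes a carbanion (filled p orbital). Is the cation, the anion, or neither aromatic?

The anion

Both ions have a continuous loop of p orbitals — each ring atom is sp².
Cation: 4 × 2 + 0 = 8 π electrons → 4(2), antiaromatic.
Anion: 4 × 2 + 2 = 10 π electrons → 4(2)+2, aromatic.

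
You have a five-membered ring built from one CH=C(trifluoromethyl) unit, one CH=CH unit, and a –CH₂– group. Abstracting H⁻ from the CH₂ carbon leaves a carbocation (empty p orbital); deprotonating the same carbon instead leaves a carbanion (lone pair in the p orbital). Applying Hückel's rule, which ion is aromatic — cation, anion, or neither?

Once that carbon is sp², every ring atom has a p orbital and both ions are fully conjugated.
Cation: 2 × 2 + 0 = 4 π electrons → 4(1), antiaromatic.
Anion: 2 × 2 + 2 = 6 π electrons → 4(1)+2, aromatic.

The anion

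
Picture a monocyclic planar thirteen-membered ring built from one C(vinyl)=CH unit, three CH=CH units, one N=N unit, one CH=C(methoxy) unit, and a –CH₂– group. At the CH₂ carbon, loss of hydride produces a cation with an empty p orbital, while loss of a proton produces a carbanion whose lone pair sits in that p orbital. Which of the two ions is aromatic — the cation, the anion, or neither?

The anion

In either ion the ring is fully conjugated: every atom, including the new sp² carbon, supplies a p orbital.
Cation: 6 × 2 + 0 = 12 π electrons → 4(3), antiaromatic.
Anion: 6 × 2 + 2 = 14 π electrons → 4(3)+2, aromatic.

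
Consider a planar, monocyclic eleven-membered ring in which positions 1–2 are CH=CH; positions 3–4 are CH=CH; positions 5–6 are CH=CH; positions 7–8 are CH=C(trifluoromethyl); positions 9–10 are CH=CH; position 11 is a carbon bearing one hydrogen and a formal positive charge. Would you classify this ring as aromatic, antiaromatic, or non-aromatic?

Aromatic

The p orbitals form a continuous loop: the double-bond atoms are sp², each contributing one p electron; the carbocation has an empty p orbital. The ring is fully conjugated.
Counting π electrons: 5 × 2 = 10 from the double-bond units + 0 from the CH(+) atom = 10.
With 10 π electrons (n = 2), the Hückel 4n+2 condition holds.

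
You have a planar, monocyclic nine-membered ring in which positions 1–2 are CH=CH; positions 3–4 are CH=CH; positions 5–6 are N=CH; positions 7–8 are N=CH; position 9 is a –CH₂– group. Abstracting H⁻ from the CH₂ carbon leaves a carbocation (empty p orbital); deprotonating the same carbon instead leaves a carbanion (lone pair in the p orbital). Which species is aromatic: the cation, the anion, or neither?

In both ions every ring atom is sp² and contributes a p orbital, so both rings are fully conjugated.
Cation: 4 × 2 + 0 = 8 π electrons → 4(2), antiaromatic.
Anion: 4 × 2 + 2 = 10 π electrons → 4(2)+2, aromatic.

The anion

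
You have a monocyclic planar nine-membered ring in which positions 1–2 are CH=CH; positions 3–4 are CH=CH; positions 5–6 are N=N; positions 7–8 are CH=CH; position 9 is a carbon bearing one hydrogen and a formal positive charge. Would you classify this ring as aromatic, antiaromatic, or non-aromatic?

The p orbitals form a continuous loop: every atom in a ring double bond is sp² and brings one electron to the p orbital; each sp² =N– keeps its lone pair in-plane and puts one electron into the π system; the carbocation has an empty p orbital. The ring is fully conjugated.
Tallying contributions gives 4 × 2 = 8 from the double-bond units + 0 from the CH(+) atom = 8.
8 is a 4n count (n = 2), so the planar conjugated ring is antiaromatic.

Antiaromatic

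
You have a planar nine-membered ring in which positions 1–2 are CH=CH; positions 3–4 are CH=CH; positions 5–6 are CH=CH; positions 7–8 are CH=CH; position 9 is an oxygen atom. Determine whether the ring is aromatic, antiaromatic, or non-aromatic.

Check conjugation: the double-bond atoms are sp², each contributing one p electron; the oxygen donates one lone pair from its p orbital — every position has a p orbital, so the cyclic π system is continuous.
π-electron count: 4 × 2 = 8 from the double-bond units + 2 from the O atom = 10.
10 = 4(2) + 2, which satisfies Hückel's 4n+2 rule.

Aromatic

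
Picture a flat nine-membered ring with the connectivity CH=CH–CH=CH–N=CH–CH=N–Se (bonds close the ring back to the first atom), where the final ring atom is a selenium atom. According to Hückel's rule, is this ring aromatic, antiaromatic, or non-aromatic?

Aromatic

Every ring atom contributes a p orbital perpendicular to the ring (each doubly-bonded ring atom is sp² with one p-orbital electron; the doubly-bonded nitrogens are pyridine-type — their lone pairs lie in the ring plane, leaving one electron in the p orbital; the selenium donates one lone pair from its p orbital), so the π system is cyclic and fully conjugated.
π-electron count: 4 × 2 = 8 from the double-bond units + 2 from the Se atom = 10.
Since 10 = 4·2 + 2, the ring meets the 4n+2 criterion.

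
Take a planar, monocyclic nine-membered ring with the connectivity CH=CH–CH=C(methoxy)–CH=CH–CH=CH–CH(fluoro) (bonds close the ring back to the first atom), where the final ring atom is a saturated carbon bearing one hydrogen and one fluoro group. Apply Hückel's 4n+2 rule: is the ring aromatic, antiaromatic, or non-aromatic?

Non-aromatic

Because that saturated carbon is sp³ and has no p orbital in the ring π system at the CH(fluoro) position, the π system cannot extend all the way around the ring.
Hückel's rule only applies to fully conjugated rings, so this one is simply non-aromatic.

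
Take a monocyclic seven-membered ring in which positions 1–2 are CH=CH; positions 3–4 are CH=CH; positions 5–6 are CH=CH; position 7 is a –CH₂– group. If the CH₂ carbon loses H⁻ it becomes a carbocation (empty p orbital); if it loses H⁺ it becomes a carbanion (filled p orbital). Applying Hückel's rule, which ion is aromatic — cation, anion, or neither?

In either ion the ring is fully conjugated: every atom, including the new sp² carbon, supplies a p orbital.
Cation: 3 × 2 + 0 = 6 π electrons → 4(1)+2, aromatic.
Anion: 3 × 2 + 2 = 8 π electrons → 4(2), antiaromatic.

The cation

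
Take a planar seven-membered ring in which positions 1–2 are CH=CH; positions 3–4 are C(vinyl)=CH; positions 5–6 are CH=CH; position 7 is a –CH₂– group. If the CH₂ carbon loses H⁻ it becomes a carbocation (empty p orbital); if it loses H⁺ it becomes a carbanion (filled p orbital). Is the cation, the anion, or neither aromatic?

Both ions have a continuous loop of p orbitals — each ring atom is sp².
Cation: 3 × 2 + 0 = 6 π electrons → 4(1)+2, aromatic.
Anion: 3 × 2 + 2 = 8 π electrons → 4(2), antiaromatic.

The cation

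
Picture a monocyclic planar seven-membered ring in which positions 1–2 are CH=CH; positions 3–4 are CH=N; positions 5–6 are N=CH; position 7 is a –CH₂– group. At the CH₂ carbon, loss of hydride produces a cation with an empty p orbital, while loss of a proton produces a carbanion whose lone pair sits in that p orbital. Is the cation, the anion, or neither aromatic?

The cation

Once that carbon is sp², every ring atom has a p orbital and both ions are fully conjugated.
Cation: 3 × 2 + 0 = 6 π electrons → 4(1)+2, aromatic.
Anion: 3 × 2 + 2 = 8 π electrons → 4(2), antiaromatic.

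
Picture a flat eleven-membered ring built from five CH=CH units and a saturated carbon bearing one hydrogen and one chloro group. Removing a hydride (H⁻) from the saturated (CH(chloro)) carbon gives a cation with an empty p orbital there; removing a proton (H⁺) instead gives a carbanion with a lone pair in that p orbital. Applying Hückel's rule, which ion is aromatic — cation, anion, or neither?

The cation

In both ions every ring atom is sp² and contributes a p orbital, so both rings are fully conjugated.
Cation: 5 × 2 + 0 = 10 π electrons → 4(2)+2, aromatic.
Anion: 5 × 2 + 2 = 12 π electrons → 4(3), antiaromatic.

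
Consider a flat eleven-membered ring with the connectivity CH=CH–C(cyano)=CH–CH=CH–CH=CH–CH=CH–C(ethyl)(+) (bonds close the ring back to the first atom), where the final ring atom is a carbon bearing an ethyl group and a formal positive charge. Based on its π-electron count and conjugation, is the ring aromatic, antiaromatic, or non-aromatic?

Aromatic

The p orbitals form a continuous loop: every atom in a ring double bond is sp² and brings one electron to the p orbital; the carbocation has an empty p orbital. The ring is fully conjugated.
Counting π electrons: 5 × 2 = 10 from the double-bond units + 0 from the C(ethyl)(+) atom = 10.
Since 10 = 4·2 + 2, the ring meets the 4n+2 criterion.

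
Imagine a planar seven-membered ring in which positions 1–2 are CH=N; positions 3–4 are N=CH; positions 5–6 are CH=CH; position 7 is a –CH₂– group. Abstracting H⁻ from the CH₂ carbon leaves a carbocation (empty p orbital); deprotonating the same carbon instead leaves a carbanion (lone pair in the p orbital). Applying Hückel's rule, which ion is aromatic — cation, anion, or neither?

The cation

Both ions have a continuous loop of p orbitals — each ring atom is sp².
Cation: 3 × 2 + 0 = 6 π electrons → 4(1)+2, aromatic.
Anion: 3 × 2 + 2 = 8 π electrons → 4(2), antiaromatic.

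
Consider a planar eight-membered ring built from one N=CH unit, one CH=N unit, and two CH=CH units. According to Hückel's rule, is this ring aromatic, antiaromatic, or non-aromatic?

Antiaromatic

The p orbitals form a continuous loop: the double-bond atoms are sp², each contributing one p electron; each sp² =N– keeps its lone pair in-plane and puts one electron into the π system. The ring is fully conjugated.
Adding the contributions, 4 × 2 = 8 from the 4 double-bond units.
8 = 4(2); a planar, fully conjugated 4n system is antiaromatic.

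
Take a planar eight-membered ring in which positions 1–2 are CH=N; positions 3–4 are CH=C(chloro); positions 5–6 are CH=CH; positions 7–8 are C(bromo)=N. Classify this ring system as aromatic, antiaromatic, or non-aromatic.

All ring atoms are sp² and supply a p orbital to the ring (each doubly-bonded ring atom is sp² with one p-orbital electron; the doubly-bonded nitrogens are pyridine-type — their lone pairs lie in the ring plane, leaving one electron in the p orbital); the conjugation is uninterrupted.
π-electron count: 4 × 2 = 8 from the 4 double-bond units.
8 = 4(2); a planar, fully conjugated 4n system is antiaromatic.

Antiaromatic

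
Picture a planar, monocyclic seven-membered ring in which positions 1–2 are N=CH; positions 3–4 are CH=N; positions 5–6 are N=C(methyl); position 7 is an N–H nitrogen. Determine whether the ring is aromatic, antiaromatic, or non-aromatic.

All ring atoms are sp² and supply a p orbital to the ring (every atom in a ring double bond is sp² and brings one electron to the p orbital; each =N– nitrogen is pyridine-type (lone pair in the sp² plane, one electron in the p orbital); the pyrrole-type nitrogen donates its lone pair from the p orbital); the conjugation is uninterrupted.
Adding the contributions, 3 × 2 = 6 from the double-bond units + 2 from the NH atom = 8.
8 is a 4n count (n = 2), so the planar conjugated ring is antiaromatic.

Antiaromatic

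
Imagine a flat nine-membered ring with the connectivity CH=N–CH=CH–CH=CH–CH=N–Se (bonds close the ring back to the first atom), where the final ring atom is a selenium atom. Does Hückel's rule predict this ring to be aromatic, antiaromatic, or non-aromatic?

Aromatic

Check conjugation: every atom in a ring double bond is sp² and brings one electron to the p orbital; the doubly-bonded nitrogens are pyridine-type — their lone pairs lie in the ring plane, leaving one electron in the p orbital; the selenium donates one lone pair from its p orbital — every position has a p orbital, so the cyclic π system is continuous.
Adding the contributions, 4 × 2 = 8 from the double-bond units + 2 from the Se atom = 10.
With 10 π electrons (n = 2), the Hückel 4n+2 condition holds.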